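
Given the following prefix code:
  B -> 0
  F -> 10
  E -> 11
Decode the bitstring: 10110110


Decoding step by step:
Bits 10 -> F
Bits 11 -> E
Bits 0 -> B
Bits 11 -> E
Bits 0 -> B


Decoded message: FEBEB


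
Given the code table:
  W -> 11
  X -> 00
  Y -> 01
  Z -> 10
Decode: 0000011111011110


Decoding:
00 -> X
00 -> X
01 -> Y
11 -> W
11 -> W
01 -> Y
11 -> W
10 -> Z


Result: XXYWWYWZ


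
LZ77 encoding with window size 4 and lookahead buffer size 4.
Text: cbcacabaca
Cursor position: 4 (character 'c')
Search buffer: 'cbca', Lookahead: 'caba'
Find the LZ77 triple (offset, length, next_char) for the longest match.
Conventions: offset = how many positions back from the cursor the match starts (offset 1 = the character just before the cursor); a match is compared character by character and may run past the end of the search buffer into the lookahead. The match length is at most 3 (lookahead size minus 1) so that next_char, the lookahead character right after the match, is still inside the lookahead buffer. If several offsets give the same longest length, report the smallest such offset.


Try each offset into the search buffer:
  offset=1 (pos 3, char 'a'): match length 0
  offset=2 (pos 2, char 'c'): match length 2
  offset=3 (pos 1, char 'b'): match length 0
  offset=4 (pos 0, char 'c'): match length 1
Longest match has length 2 at offset 2.
next_char = character at position 4 + 2 = 6 -> 'b'

Best match: offset=2, length=2 (matching 'ca' starting at position 2)
LZ77 triple: (2, 2, 'b')


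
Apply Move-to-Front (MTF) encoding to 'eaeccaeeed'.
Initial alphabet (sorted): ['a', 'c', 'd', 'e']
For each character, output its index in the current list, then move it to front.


MTF encoding:
'e': index 3 in ['a', 'c', 'd', 'e'] -> ['e', 'a', 'c', 'd']
'a': index 1 in ['e', 'a', 'c', 'd'] -> ['a', 'e', 'c', 'd']
'e': index 1 in ['a', 'e', 'c', 'd'] -> ['e', 'a', 'c', 'd']
'c': index 2 in ['e', 'a', 'c', 'd'] -> ['c', 'e', 'a', 'd']
'c': index 0 in ['c', 'e', 'a', 'd'] -> ['c', 'e', 'a', 'd']
'a': index 2 in ['c', 'e', 'a', 'd'] -> ['a', 'c', 'e', 'd']
'e': index 2 in ['a', 'c', 'e', 'd'] -> ['e', 'a', 'c', 'd']
'e': index 0 in ['e', 'a', 'c', 'd'] -> ['e', 'a', 'c', 'd']
'e': index 0 in ['e', 'a', 'c', 'd'] -> ['e', 'a', 'c', 'd']
'd': index 3 in ['e', 'a', 'c', 'd'] -> ['d', 'e', 'a', 'c']


Output: [3, 1, 1, 2, 0, 2, 2, 0, 0, 3]


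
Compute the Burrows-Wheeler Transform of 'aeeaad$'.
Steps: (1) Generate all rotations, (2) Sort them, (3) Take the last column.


Rotations (sorted):
  0: $aeeaad -> last char: d
  1: aad$aee -> last char: e
  2: ad$aeea -> last char: a
  3: aeeaad$ -> last char: $
  4: d$aeeaa -> last char: a
  5: eaad$ae -> last char: e
  6: eeaad$a -> last char: a


BWT = dea$aea


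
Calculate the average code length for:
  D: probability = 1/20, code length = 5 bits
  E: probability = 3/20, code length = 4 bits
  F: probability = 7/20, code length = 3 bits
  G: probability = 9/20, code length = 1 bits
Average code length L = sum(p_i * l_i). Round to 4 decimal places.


Weighted contributions p_i * l_i:
  D: (1/20) * 5 = 5/20
  E: (3/20) * 4 = 12/20
  F: (7/20) * 3 = 21/20
  G: (9/20) * 1 = 9/20
Sum = (5 + 12 + 21 + 9)/20 = 47/20

L = 47/20 = 2.3500 bits/symbol


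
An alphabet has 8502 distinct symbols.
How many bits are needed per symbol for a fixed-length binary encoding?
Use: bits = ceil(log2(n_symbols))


log2(8502) = 13.0536
Bracket: 2^13 = 8192 < 8502 <= 2^14 = 16384
So ceil(log2(8502)) = 14

bits = ceil(log2(8502)) = ceil(13.0536) = 14 bits


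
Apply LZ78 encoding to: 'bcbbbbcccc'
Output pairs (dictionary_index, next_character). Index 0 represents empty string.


LZ78 encoding steps:
Dictionary: {0: ''}
Step 1: w='' (idx 0), next='b' -> output (0, 'b'), add 'b' as idx 1
Step 2: w='' (idx 0), next='c' -> output (0, 'c'), add 'c' as idx 2
Step 3: w='b' (idx 1), next='b' -> output (1, 'b'), add 'bb' as idx 3
Step 4: w='bb' (idx 3), next='c' -> output (3, 'c'), add 'bbc' as idx 4
Step 5: w='c' (idx 2), next='c' -> output (2, 'c'), add 'cc' as idx 5
Step 6: w='c' (idx 2), end of input -> output (2, '')


Encoded: [(0, 'b'), (0, 'c'), (1, 'b'), (3, 'c'), (2, 'c'), (2, '')]


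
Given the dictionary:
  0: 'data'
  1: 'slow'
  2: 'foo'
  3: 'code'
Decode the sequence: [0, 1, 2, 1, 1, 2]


Look up each index in the dictionary:
  0 -> 'data'
  1 -> 'slow'
  2 -> 'foo'
  1 -> 'slow'
  1 -> 'slow'
  2 -> 'foo'

Decoded: "data slow foo slow slow foo"


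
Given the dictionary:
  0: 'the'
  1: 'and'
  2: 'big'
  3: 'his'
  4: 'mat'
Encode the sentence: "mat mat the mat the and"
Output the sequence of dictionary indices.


Look up each word in the dictionary:
  'mat' -> 4
  'mat' -> 4
  'the' -> 0
  'mat' -> 4
  'the' -> 0
  'and' -> 1

Encoded: [4, 4, 0, 4, 0, 1]


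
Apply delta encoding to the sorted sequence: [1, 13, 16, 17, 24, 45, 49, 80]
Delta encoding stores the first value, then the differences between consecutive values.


First value: 1
Deltas:
  13 - 1 = 12
  16 - 13 = 3
  17 - 16 = 1
  24 - 17 = 7
  45 - 24 = 21
  49 - 45 = 4
  80 - 49 = 31


Delta encoded: [1, 12, 3, 1, 7, 21, 4, 31]


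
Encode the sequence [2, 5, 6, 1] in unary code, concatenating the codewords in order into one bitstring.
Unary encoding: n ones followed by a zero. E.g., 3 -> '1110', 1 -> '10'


Encode each number as n ones followed by a terminating 0:
  2 -> 110 (3 bits)
  5 -> 111110 (6 bits)
  6 -> 1111110 (7 bits)
  1 -> 10 (2 bits)
Total length = 3 + 6 + 7 + 2 = 18 bits.

Unary([2, 5, 6, 1]) = 110111110111111010 (18 bits)


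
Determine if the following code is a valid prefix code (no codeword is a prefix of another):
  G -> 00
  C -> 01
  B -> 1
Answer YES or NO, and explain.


Checking each pair (does one codeword prefix another?):
  G='00' vs C='01': no prefix
  G='00' vs B='1': no prefix
  C='01' vs G='00': no prefix
  C='01' vs B='1': no prefix
  B='1' vs G='00': no prefix
  B='1' vs C='01': no prefix
No violation found over all pairs.

YES -- this is a valid prefix code. No codeword is a prefix of any other codeword.


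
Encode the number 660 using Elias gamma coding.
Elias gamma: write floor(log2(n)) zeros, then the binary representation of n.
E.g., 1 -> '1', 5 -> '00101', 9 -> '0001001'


num_bits = floor(log2(660)) + 1 = 10
leading_zeros = num_bits - 1 = 9
binary(660) = 1010010100

Elias gamma(660) = '000000000' + '1010010100' = 0000000001010010100 (19 bits)


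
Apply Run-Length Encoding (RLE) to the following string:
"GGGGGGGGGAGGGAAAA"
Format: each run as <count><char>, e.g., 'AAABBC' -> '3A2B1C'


Scanning runs left to right:
  i=0: run of 'G' x 9 -> '9G'
  i=9: run of 'A' x 1 -> '1A'
  i=10: run of 'G' x 3 -> '3G'
  i=13: run of 'A' x 4 -> '4A'

RLE = 9G1A3G4A


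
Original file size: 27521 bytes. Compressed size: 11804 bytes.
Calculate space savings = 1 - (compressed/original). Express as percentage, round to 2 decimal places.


ratio = compressed/original = 11804/27521 = 0.428909
savings = 1 - ratio = 1 - 0.428909 = 0.571091
as a percentage: 0.571091 * 100 = 57.11%

Space savings = 1 - 11804/27521 = 57.11%


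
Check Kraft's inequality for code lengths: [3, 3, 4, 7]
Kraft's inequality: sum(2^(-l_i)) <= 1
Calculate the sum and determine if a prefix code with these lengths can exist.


Sum = 2^(-3) + 2^(-3) + 2^(-4) + 2^(-7)
    = 0.125 + 0.125 + 0.0625 + 0.0078125
    = 41/128 = 0.3203125
Since 0.3203125 <= 1, Kraft's inequality IS satisfied.
A prefix code with these lengths CAN exist.

Kraft sum = 0.3203125. Satisfied.


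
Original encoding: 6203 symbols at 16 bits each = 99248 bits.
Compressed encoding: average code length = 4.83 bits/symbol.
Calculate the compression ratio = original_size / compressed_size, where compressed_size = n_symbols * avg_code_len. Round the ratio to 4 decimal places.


original_size = n_symbols * orig_bits = 6203 * 16 = 99248 bits
compressed_size = n_symbols * avg_code_len = 6203 * 4.83 = 29960.49 bits
ratio = original_size / compressed_size = 99248 / 29960.49 = 3.3126

Compression ratio = 3.3126


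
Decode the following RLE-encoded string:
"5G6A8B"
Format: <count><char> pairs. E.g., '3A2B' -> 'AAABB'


Expanding each <count><char> pair:
  5G -> 'GGGGG'
  6A -> 'AAAAAA'
  8B -> 'BBBBBBBB'

Decoded = GGGGGAAAAAABBBBBBBB


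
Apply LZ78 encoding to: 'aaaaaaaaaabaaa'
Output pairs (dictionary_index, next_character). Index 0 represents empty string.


LZ78 encoding steps:
Dictionary: {0: ''}
Step 1: w='' (idx 0), next='a' -> output (0, 'a'), add 'a' as idx 1
Step 2: w='a' (idx 1), next='a' -> output (1, 'a'), add 'aa' as idx 2
Step 3: w='aa' (idx 2), next='a' -> output (2, 'a'), add 'aaa' as idx 3
Step 4: w='aaa' (idx 3), next='a' -> output (3, 'a'), add 'aaaa' as idx 4
Step 5: w='' (idx 0), next='b' -> output (0, 'b'), add 'b' as idx 5
Step 6: w='aaa' (idx 3), end of input -> output (3, '')


Encoded: [(0, 'a'), (1, 'a'), (2, 'a'), (3, 'a'), (0, 'b'), (3, '')]


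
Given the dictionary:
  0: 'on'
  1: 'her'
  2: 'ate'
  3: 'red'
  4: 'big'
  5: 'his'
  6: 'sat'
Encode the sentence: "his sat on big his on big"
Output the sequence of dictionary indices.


Look up each word in the dictionary:
  'his' -> 5
  'sat' -> 6
  'on' -> 0
  'big' -> 4
  'his' -> 5
  'on' -> 0
  'big' -> 4

Encoded: [5, 6, 0, 4, 5, 0, 4]


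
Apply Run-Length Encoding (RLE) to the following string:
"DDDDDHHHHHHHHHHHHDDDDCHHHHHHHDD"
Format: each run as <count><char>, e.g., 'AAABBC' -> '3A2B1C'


Scanning runs left to right:
  i=0: run of 'D' x 5 -> '5D'
  i=5: run of 'H' x 12 -> '12H'
  i=17: run of 'D' x 4 -> '4D'
  i=21: run of 'C' x 1 -> '1C'
  i=22: run of 'H' x 7 -> '7H'
  i=29: run of 'D' x 2 -> '2D'

RLE = 5D12H4D1C7H2D


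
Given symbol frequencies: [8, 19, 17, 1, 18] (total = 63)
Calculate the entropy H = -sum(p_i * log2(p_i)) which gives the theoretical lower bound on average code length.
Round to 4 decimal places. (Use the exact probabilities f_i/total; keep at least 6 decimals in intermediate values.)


Per-symbol terms -p_i * log2(p_i) with p_i = f_i/63:
  p = 8/63 = 0.126984: log2(p) = -2.977280, -p*log2(p) = 0.378067
  p = 19/63 = 0.301587: log2(p) = -1.729352, -p*log2(p) = 0.521551
  p = 17/63 = 0.269841: log2(p) = -1.889817, -p*log2(p) = 0.509951
  p = 1/63 = 0.015873: log2(p) = -5.977280, -p*log2(p) = 0.094877
  p = 18/63 = 0.285714: log2(p) = -1.807355, -p*log2(p) = 0.516387
H = 0.378067 + 0.521551 + 0.509951 + 0.094877 + 0.516387 = 2.020833

H = 2.0208 bits/symbol


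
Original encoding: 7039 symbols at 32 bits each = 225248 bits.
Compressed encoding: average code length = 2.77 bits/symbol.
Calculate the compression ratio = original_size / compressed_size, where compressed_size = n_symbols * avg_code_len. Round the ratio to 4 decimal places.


original_size = n_symbols * orig_bits = 7039 * 32 = 225248 bits
compressed_size = n_symbols * avg_code_len = 7039 * 2.77 = 19498.03 bits
ratio = original_size / compressed_size = 225248 / 19498.03 = 11.5523

Compression ratio = 11.5523


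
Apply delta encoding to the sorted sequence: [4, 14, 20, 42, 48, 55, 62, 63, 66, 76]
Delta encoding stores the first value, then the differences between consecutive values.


First value: 4
Deltas:
  14 - 4 = 10
  20 - 14 = 6
  42 - 20 = 22
  48 - 42 = 6
  55 - 48 = 7
  62 - 55 = 7
  63 - 62 = 1
  66 - 63 = 3
  76 - 66 = 10


Delta encoded: [4, 10, 6, 22, 6, 7, 7, 1, 3, 10]


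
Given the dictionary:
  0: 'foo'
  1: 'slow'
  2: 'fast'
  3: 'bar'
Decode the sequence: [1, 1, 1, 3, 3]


Look up each index in the dictionary:
  1 -> 'slow'
  1 -> 'slow'
  1 -> 'slow'
  3 -> 'bar'
  3 -> 'bar'

Decoded: "slow slow slow bar bar"


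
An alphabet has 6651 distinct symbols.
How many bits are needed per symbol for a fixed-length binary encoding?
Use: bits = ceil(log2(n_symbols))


log2(6651) = 12.6994
Bracket: 2^12 = 4096 < 6651 <= 2^13 = 8192
So ceil(log2(6651)) = 13

bits = ceil(log2(6651)) = ceil(12.6994) = 13 bits


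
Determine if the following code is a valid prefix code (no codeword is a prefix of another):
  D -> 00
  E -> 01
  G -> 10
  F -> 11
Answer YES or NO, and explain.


Checking each pair (does one codeword prefix another?):
  D='00' vs E='01': no prefix
  D='00' vs G='10': no prefix
  D='00' vs F='11': no prefix
  E='01' vs D='00': no prefix
  E='01' vs G='10': no prefix
  E='01' vs F='11': no prefix
  G='10' vs D='00': no prefix
  G='10' vs E='01': no prefix
  G='10' vs F='11': no prefix
  F='11' vs D='00': no prefix
  F='11' vs E='01': no prefix
  F='11' vs G='10': no prefix
No violation found over all pairs.

YES -- this is a valid prefix code. No codeword is a prefix of any other codeword.


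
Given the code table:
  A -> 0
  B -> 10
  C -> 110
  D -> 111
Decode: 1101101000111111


Decoding:
110 -> C
110 -> C
10 -> B
0 -> A
0 -> A
111 -> D
111 -> D


Result: CCBAADD


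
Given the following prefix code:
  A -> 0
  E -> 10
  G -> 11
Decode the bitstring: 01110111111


Decoding step by step:
Bits 0 -> A
Bits 11 -> G
Bits 10 -> E
Bits 11 -> G
Bits 11 -> G
Bits 11 -> G


Decoded message: AGEGGG


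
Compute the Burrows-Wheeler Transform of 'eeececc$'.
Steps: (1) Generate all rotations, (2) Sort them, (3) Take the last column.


Rotations (sorted):
  0: $eeececc -> last char: c
  1: c$eeecec -> last char: c
  2: cc$eeece -> last char: e
  3: cecc$eee -> last char: e
  4: ecc$eeec -> last char: c
  5: ececc$ee -> last char: e
  6: eececc$e -> last char: e
  7: eeececc$ -> last char: $


BWT = cceecee$


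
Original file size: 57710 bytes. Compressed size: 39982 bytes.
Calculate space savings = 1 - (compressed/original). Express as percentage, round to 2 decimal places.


ratio = compressed/original = 39982/57710 = 0.692809
savings = 1 - ratio = 1 - 0.692809 = 0.307191
as a percentage: 0.307191 * 100 = 30.72%

Space savings = 1 - 39982/57710 = 30.72%


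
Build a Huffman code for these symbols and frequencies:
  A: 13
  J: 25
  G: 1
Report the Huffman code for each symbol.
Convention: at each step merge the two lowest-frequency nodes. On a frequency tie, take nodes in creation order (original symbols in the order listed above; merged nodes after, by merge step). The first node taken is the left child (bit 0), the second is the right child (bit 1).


Huffman tree construction:
Step 1: Merge G(1) + A(13) = 14
Step 2: Merge (G+A)(14) + J(25) = 39
Read each symbol's code off the tree from the root (left child = 0, right child = 1).

Codes:
  A: 01 (length 2)
  J: 1 (length 1)
  G: 00 (length 2)
Average code length: 53/39 = 1.3590 bits/symbol


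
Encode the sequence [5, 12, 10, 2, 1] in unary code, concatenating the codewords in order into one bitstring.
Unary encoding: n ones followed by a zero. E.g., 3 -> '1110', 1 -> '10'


Encode each number as n ones followed by a terminating 0:
  5 -> 111110 (6 bits)
  12 -> 1111111111110 (13 bits)
  10 -> 11111111110 (11 bits)
  2 -> 110 (3 bits)
  1 -> 10 (2 bits)
Total length = 6 + 13 + 11 + 3 + 2 = 35 bits.

Unary([5, 12, 10, 2, 1]) = 11111011111111111101111111111011010 (35 bits)


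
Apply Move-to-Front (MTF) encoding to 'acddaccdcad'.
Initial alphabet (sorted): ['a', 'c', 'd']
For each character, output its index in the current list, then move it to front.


MTF encoding:
'a': index 0 in ['a', 'c', 'd'] -> ['a', 'c', 'd']
'c': index 1 in ['a', 'c', 'd'] -> ['c', 'a', 'd']
'd': index 2 in ['c', 'a', 'd'] -> ['d', 'c', 'a']
'd': index 0 in ['d', 'c', 'a'] -> ['d', 'c', 'a']
'a': index 2 in ['d', 'c', 'a'] -> ['a', 'd', 'c']
'c': index 2 in ['a', 'd', 'c'] -> ['c', 'a', 'd']
'c': index 0 in ['c', 'a', 'd'] -> ['c', 'a', 'd']
'd': index 2 in ['c', 'a', 'd'] -> ['d', 'c', 'a']
'c': index 1 in ['d', 'c', 'a'] -> ['c', 'd', 'a']
'a': index 2 in ['c', 'd', 'a'] -> ['a', 'c', 'd']
'd': index 2 in ['a', 'c', 'd'] -> ['d', 'a', 'c']


Output: [0, 1, 2, 0, 2, 2, 0, 2, 1, 2, 2]


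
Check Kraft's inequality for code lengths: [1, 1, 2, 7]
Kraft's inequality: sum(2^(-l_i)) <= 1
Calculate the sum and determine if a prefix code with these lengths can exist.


Sum = 2^(-1) + 2^(-1) + 2^(-2) + 2^(-7)
    = 0.5 + 0.5 + 0.25 + 0.0078125
    = 161/128 = 1.2578125
Since 1.2578125 > 1, Kraft's inequality is NOT satisfied.
A prefix code with these lengths CANNOT exist.

Kraft sum = 1.2578125. Not satisfied.


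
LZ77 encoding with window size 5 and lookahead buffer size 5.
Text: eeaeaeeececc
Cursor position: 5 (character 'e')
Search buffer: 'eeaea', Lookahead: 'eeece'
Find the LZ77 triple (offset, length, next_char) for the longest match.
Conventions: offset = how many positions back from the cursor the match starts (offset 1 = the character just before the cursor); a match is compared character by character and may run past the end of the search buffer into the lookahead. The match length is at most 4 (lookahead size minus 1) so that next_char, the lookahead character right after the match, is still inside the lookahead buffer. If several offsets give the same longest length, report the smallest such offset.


Try each offset into the search buffer:
  offset=1 (pos 4, char 'a'): match length 0
  offset=2 (pos 3, char 'e'): match length 1
  offset=3 (pos 2, char 'a'): match length 0
  offset=4 (pos 1, char 'e'): match length 1
  offset=5 (pos 0, char 'e'): match length 2
Longest match has length 2 at offset 5.
next_char = character at position 5 + 2 = 7 -> 'e'

Best match: offset=5, length=2 (matching 'ee' starting at position 0)
LZ77 triple: (5, 2, 'e')


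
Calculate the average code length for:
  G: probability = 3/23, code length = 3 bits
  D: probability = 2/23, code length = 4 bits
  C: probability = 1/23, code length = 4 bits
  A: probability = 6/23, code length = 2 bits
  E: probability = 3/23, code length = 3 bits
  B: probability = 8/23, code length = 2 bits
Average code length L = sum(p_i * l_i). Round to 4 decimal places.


Weighted contributions p_i * l_i:
  G: (3/23) * 3 = 9/23
  D: (2/23) * 4 = 8/23
  C: (1/23) * 4 = 4/23
  A: (6/23) * 2 = 12/23
  E: (3/23) * 3 = 9/23
  B: (8/23) * 2 = 16/23
Sum = (9 + 8 + 4 + 12 + 9 + 16)/23 = 58/23

L = 58/23 = 2.5217 bits/symbol


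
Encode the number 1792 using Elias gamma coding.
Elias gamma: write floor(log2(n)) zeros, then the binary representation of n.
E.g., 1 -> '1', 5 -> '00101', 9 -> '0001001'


num_bits = floor(log2(1792)) + 1 = 11
leading_zeros = num_bits - 1 = 10
binary(1792) = 11100000000

Elias gamma(1792) = '0000000000' + '11100000000' = 000000000011100000000 (21 bits)


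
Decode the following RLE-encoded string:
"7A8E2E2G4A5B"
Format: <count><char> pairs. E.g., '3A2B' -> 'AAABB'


Expanding each <count><char> pair:
  7A -> 'AAAAAAA'
  8E -> 'EEEEEEEE'
  2E -> 'EE'
  2G -> 'GG'
  4A -> 'AAAA'
  5B -> 'BBBBB'

Decoded = AAAAAAAEEEEEEEEEEGGAAAABBBBB


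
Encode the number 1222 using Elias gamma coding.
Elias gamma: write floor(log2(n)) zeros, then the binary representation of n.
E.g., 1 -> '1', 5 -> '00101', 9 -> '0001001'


num_bits = floor(log2(1222)) + 1 = 11
leading_zeros = num_bits - 1 = 10
binary(1222) = 10011000110

Elias gamma(1222) = '0000000000' + '10011000110' = 000000000010011000110 (21 bits)


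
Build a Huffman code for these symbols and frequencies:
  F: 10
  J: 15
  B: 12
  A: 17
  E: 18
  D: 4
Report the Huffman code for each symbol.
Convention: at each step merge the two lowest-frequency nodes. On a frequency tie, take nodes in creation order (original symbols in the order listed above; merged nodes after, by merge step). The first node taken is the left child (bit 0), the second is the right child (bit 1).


Huffman tree construction:
Step 1: Merge D(4) + F(10) = 14
Step 2: Merge B(12) + (D+F)(14) = 26
Step 3: Merge J(15) + A(17) = 32
Step 4: Merge E(18) + (B+(D+F))(26) = 44
Step 5: Merge (J+A)(32) + (E+(B+(D+F)))(44) = 76
Read each symbol's code off the tree from the root (left child = 0, right child = 1).

Codes:
  F: 1111 (length 4)
  J: 00 (length 2)
  B: 110 (length 3)
  A: 01 (length 2)
  E: 10 (length 2)
  D: 1110 (length 4)
Average code length: 192/76 = 2.5263 bits/symbol


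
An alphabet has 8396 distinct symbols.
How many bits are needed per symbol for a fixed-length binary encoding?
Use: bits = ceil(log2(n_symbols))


log2(8396) = 13.0355
Bracket: 2^13 = 8192 < 8396 <= 2^14 = 16384
So ceil(log2(8396)) = 14

bits = ceil(log2(8396)) = ceil(13.0355) = 14 bits


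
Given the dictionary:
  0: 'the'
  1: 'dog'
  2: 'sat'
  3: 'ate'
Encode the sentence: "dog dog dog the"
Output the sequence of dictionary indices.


Look up each word in the dictionary:
  'dog' -> 1
  'dog' -> 1
  'dog' -> 1
  'the' -> 0

Encoded: [1, 1, 1, 0]


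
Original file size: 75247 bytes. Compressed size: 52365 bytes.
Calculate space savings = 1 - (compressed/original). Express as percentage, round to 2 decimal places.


ratio = compressed/original = 52365/75247 = 0.695908
savings = 1 - ratio = 1 - 0.695908 = 0.304092
as a percentage: 0.304092 * 100 = 30.41%

Space savings = 1 - 52365/75247 = 30.41%


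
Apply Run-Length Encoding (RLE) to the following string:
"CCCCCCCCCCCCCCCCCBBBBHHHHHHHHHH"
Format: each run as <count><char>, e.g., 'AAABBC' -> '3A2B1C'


Scanning runs left to right:
  i=0: run of 'C' x 17 -> '17C'
  i=17: run of 'B' x 4 -> '4B'
  i=21: run of 'H' x 10 -> '10H'

RLE = 17C4B10H


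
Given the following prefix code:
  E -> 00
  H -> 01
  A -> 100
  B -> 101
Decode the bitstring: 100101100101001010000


Decoding step by step:
Bits 100 -> A
Bits 101 -> B
Bits 100 -> A
Bits 101 -> B
Bits 00 -> E
Bits 101 -> B
Bits 00 -> E
Bits 00 -> E


Decoded message: ABABEBEE


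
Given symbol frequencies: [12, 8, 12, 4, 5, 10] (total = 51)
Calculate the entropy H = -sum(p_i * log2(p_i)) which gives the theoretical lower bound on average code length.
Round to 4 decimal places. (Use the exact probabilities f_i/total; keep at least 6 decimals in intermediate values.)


Per-symbol terms -p_i * log2(p_i) with p_i = f_i/51:
  p = 12/51 = 0.235294: log2(p) = -2.087463, -p*log2(p) = 0.491168
  p = 8/51 = 0.156863: log2(p) = -2.672425, -p*log2(p) = 0.419204
  p = 12/51 = 0.235294: log2(p) = -2.087463, -p*log2(p) = 0.491168
  p = 4/51 = 0.078431: log2(p) = -3.672425, -p*log2(p) = 0.288033
  p = 5/51 = 0.098039: log2(p) = -3.350497, -p*log2(p) = 0.328480
  p = 10/51 = 0.196078: log2(p) = -2.350497, -p*log2(p) = 0.460882
H = 0.491168 + 0.419204 + 0.491168 + 0.288033 + 0.328480 + 0.460882 = 2.478935

H = 2.4789 bits/symbol


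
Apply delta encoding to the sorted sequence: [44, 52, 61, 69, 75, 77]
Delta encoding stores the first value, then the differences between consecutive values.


First value: 44
Deltas:
  52 - 44 = 8
  61 - 52 = 9
  69 - 61 = 8
  75 - 69 = 6
  77 - 75 = 2


Delta encoded: [44, 8, 9, 8, 6, 2]


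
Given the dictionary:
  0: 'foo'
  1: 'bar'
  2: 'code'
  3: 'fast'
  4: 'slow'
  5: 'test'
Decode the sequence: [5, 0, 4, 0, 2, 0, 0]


Look up each index in the dictionary:
  5 -> 'test'
  0 -> 'foo'
  4 -> 'slow'
  0 -> 'foo'
  2 -> 'code'
  0 -> 'foo'
  0 -> 'foo'

Decoded: "test foo slow foo code foo foo"


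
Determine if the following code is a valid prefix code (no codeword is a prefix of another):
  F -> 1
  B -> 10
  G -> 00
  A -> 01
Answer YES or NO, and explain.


Checking each pair (does one codeword prefix another?):
  F='1' vs B='10': prefix -- VIOLATION

NO -- this is NOT a valid prefix code. F (1) is a prefix of B (10).


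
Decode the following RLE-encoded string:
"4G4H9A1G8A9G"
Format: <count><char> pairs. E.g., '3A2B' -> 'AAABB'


Expanding each <count><char> pair:
  4G -> 'GGGG'
  4H -> 'HHHH'
  9A -> 'AAAAAAAAA'
  1G -> 'G'
  8A -> 'AAAAAAAA'
  9G -> 'GGGGGGGGG'

Decoded = GGGGHHHHAAAAAAAAAGAAAAAAAAGGGGGGGGG


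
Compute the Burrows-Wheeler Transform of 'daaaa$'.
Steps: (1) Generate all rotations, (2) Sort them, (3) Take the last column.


Rotations (sorted):
  0: $daaaa -> last char: a
  1: a$daaa -> last char: a
  2: aa$daa -> last char: a
  3: aaa$da -> last char: a
  4: aaaa$d -> last char: d
  5: daaaa$ -> last char: $


BWT = aaaad$


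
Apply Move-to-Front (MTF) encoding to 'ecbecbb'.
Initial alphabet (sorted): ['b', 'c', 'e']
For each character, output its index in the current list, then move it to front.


MTF encoding:
'e': index 2 in ['b', 'c', 'e'] -> ['e', 'b', 'c']
'c': index 2 in ['e', 'b', 'c'] -> ['c', 'e', 'b']
'b': index 2 in ['c', 'e', 'b'] -> ['b', 'c', 'e']
'e': index 2 in ['b', 'c', 'e'] -> ['e', 'b', 'c']
'c': index 2 in ['e', 'b', 'c'] -> ['c', 'e', 'b']
'b': index 2 in ['c', 'e', 'b'] -> ['b', 'c', 'e']
'b': index 0 in ['b', 'c', 'e'] -> ['b', 'c', 'e']


Output: [2, 2, 2, 2, 2, 2, 0]


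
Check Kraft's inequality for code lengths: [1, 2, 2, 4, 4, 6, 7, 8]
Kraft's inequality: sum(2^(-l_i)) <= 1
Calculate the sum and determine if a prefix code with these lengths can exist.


Sum = 2^(-1) + 2^(-2) + 2^(-2) + 2^(-4) + 2^(-4) + 2^(-6) + 2^(-7) + 2^(-8)
    = 0.5 + 0.25 + 0.25 + 0.0625 + 0.0625 + 0.015625 + 0.0078125 + 0.00390625
    = 295/256 = 1.15234375
Since 1.15234375 > 1, Kraft's inequality is NOT satisfied.
A prefix code with these lengths CANNOT exist.

Kraft sum = 1.15234375. Not satisfied.


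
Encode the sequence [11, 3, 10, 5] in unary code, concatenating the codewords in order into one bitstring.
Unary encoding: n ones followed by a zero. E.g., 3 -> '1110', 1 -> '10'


Encode each number as n ones followed by a terminating 0:
  11 -> 111111111110 (12 bits)
  3 -> 1110 (4 bits)
  10 -> 11111111110 (11 bits)
  5 -> 111110 (6 bits)
Total length = 12 + 4 + 11 + 6 = 33 bits.

Unary([11, 3, 10, 5]) = 111111111110111011111111110111110 (33 bits)


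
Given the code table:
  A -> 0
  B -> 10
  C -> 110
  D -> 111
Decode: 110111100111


Decoding:
110 -> C
111 -> D
10 -> B
0 -> A
111 -> D


Result: CDBAD


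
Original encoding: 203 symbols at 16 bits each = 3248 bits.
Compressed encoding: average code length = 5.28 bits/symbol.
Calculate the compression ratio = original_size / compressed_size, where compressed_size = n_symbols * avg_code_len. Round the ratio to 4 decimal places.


original_size = n_symbols * orig_bits = 203 * 16 = 3248 bits
compressed_size = n_symbols * avg_code_len = 203 * 5.28 = 1071.84 bits
ratio = original_size / compressed_size = 3248 / 1071.84 = 3.0303

Compression ratio = 3.0303


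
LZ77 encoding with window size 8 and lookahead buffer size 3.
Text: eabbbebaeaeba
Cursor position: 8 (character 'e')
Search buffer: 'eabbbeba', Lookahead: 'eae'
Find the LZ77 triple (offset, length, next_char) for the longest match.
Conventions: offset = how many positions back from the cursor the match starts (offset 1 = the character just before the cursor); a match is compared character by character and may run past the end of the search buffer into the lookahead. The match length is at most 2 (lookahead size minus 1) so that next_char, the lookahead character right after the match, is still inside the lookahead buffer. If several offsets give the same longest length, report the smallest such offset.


Try each offset into the search buffer:
  offset=1 (pos 7, char 'a'): match length 0
  offset=2 (pos 6, char 'b'): match length 0
  offset=3 (pos 5, char 'e'): match length 1
  offset=4 (pos 4, char 'b'): match length 0
  offset=5 (pos 3, char 'b'): match length 0
  offset=6 (pos 2, char 'b'): match length 0
  offset=7 (pos 1, char 'a'): match length 0
  offset=8 (pos 0, char 'e'): match length 2
Longest match has length 2 at offset 8.
next_char = character at position 8 + 2 = 10 -> 'e'

Best match: offset=8, length=2 (matching 'ea' starting at position 0)
LZ77 triple: (8, 2, 'e')


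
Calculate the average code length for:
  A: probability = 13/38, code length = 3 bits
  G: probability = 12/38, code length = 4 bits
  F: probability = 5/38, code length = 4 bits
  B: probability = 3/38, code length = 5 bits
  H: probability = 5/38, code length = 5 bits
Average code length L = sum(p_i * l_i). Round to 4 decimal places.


Weighted contributions p_i * l_i:
  A: (13/38) * 3 = 39/38
  G: (12/38) * 4 = 48/38
  F: (5/38) * 4 = 20/38
  B: (3/38) * 5 = 15/38
  H: (5/38) * 5 = 25/38
Sum = (39 + 48 + 20 + 15 + 25)/38 = 147/38

L = 147/38 = 3.8684 bits/symbol


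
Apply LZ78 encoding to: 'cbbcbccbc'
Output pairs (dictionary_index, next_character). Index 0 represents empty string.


LZ78 encoding steps:
Dictionary: {0: ''}
Step 1: w='' (idx 0), next='c' -> output (0, 'c'), add 'c' as idx 1
Step 2: w='' (idx 0), next='b' -> output (0, 'b'), add 'b' as idx 2
Step 3: w='b' (idx 2), next='c' -> output (2, 'c'), add 'bc' as idx 3
Step 4: w='bc' (idx 3), next='c' -> output (3, 'c'), add 'bcc' as idx 4
Step 5: w='bc' (idx 3), end of input -> output (3, '')


Encoded: [(0, 'c'), (0, 'b'), (2, 'c'), (3, 'c'), (3, '')]


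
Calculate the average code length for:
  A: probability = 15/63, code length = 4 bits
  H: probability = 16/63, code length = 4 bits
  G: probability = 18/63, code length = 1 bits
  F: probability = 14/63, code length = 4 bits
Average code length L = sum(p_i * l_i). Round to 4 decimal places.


Weighted contributions p_i * l_i:
  A: (15/63) * 4 = 60/63
  H: (16/63) * 4 = 64/63
  G: (18/63) * 1 = 18/63
  F: (14/63) * 4 = 56/63
Sum = (60 + 64 + 18 + 56)/63 = 198/63

L = 198/63 = 3.1429 bits/symbol


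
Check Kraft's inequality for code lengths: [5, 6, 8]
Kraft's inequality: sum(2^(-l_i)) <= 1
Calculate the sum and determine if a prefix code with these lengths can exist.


Sum = 2^(-5) + 2^(-6) + 2^(-8)
    = 0.03125 + 0.015625 + 0.00390625
    = 13/256 = 0.05078125
Since 0.05078125 <= 1, Kraft's inequality IS satisfied.
A prefix code with these lengths CAN exist.

Kraft sum = 0.05078125. Satisfied.


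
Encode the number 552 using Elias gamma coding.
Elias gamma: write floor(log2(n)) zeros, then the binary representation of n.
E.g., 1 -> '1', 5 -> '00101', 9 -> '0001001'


num_bits = floor(log2(552)) + 1 = 10
leading_zeros = num_bits - 1 = 9
binary(552) = 1000101000

Elias gamma(552) = '000000000' + '1000101000' = 0000000001000101000 (19 bits)


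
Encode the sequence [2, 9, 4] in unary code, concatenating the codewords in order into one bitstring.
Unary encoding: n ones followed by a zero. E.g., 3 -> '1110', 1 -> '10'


Encode each number as n ones followed by a terminating 0:
  2 -> 110 (3 bits)
  9 -> 1111111110 (10 bits)
  4 -> 11110 (5 bits)
Total length = 3 + 10 + 5 = 18 bits.

Unary([2, 9, 4]) = 110111111111011110 (18 bits)


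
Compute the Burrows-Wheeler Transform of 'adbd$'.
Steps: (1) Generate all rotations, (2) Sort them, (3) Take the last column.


Rotations (sorted):
  0: $adbd -> last char: d
  1: adbd$ -> last char: $
  2: bd$ad -> last char: d
  3: d$adb -> last char: b
  4: dbd$a -> last char: a


BWT = d$dba


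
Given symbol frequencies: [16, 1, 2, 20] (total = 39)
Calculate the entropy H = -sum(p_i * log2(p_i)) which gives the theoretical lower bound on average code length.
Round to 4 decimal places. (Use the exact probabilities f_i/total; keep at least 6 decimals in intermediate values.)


Per-symbol terms -p_i * log2(p_i) with p_i = f_i/39:
  p = 16/39 = 0.410256: log2(p) = -1.285402, -p*log2(p) = 0.527345
  p = 1/39 = 0.025641: log2(p) = -5.285402, -p*log2(p) = 0.135523
  p = 2/39 = 0.051282: log2(p) = -4.285402, -p*log2(p) = 0.219764
  p = 20/39 = 0.512821: log2(p) = -0.963474, -p*log2(p) = 0.494089
H = 0.527345 + 0.135523 + 0.219764 + 0.494089 = 1.376721

H = 1.3767 bits/symbol


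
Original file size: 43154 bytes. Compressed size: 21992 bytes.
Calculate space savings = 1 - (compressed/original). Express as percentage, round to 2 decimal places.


ratio = compressed/original = 21992/43154 = 0.509617
savings = 1 - ratio = 1 - 0.509617 = 0.490383
as a percentage: 0.490383 * 100 = 49.04%

Space savings = 1 - 21992/43154 = 49.04%


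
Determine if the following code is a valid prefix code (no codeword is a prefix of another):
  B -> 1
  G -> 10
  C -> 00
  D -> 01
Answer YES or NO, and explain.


Checking each pair (does one codeword prefix another?):
  B='1' vs G='10': prefix -- VIOLATION

NO -- this is NOT a valid prefix code. B (1) is a prefix of G (10).


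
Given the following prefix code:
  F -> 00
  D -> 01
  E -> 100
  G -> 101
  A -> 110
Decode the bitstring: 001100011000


Decoding step by step:
Bits 00 -> F
Bits 110 -> A
Bits 00 -> F
Bits 110 -> A
Bits 00 -> F


Decoded message: FAFAF


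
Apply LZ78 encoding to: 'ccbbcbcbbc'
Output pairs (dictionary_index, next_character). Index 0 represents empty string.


LZ78 encoding steps:
Dictionary: {0: ''}
Step 1: w='' (idx 0), next='c' -> output (0, 'c'), add 'c' as idx 1
Step 2: w='c' (idx 1), next='b' -> output (1, 'b'), add 'cb' as idx 2
Step 3: w='' (idx 0), next='b' -> output (0, 'b'), add 'b' as idx 3
Step 4: w='cb' (idx 2), next='c' -> output (2, 'c'), add 'cbc' as idx 4
Step 5: w='b' (idx 3), next='b' -> output (3, 'b'), add 'bb' as idx 5
Step 6: w='c' (idx 1), end of input -> output (1, '')


Encoded: [(0, 'c'), (1, 'b'), (0, 'b'), (2, 'c'), (3, 'b'), (1, '')]


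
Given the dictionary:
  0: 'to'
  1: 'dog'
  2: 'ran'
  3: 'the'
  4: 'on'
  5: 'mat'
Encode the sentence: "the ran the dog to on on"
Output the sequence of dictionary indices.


Look up each word in the dictionary:
  'the' -> 3
  'ran' -> 2
  'the' -> 3
  'dog' -> 1
  'to' -> 0
  'on' -> 4
  'on' -> 4

Encoded: [3, 2, 3, 1, 0, 4, 4]


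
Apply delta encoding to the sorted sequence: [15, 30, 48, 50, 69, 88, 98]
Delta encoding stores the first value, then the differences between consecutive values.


First value: 15
Deltas:
  30 - 15 = 15
  48 - 30 = 18
  50 - 48 = 2
  69 - 50 = 19
  88 - 69 = 19
  98 - 88 = 10


Delta encoded: [15, 15, 18, 2, 19, 19, 10]


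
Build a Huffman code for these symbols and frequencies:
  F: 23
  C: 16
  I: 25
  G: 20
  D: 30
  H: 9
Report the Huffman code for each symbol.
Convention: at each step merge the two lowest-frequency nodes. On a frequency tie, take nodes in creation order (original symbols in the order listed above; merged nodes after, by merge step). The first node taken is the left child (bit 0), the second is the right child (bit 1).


Huffman tree construction:
Step 1: Merge H(9) + C(16) = 25
Step 2: Merge G(20) + F(23) = 43
Step 3: Merge I(25) + (H+C)(25) = 50
Step 4: Merge D(30) + (G+F)(43) = 73
Step 5: Merge (I+(H+C))(50) + (D+(G+F))(73) = 123
Read each symbol's code off the tree from the root (left child = 0, right child = 1).

Codes:
  F: 111 (length 3)
  C: 011 (length 3)
  I: 00 (length 2)
  G: 110 (length 3)
  D: 10 (length 2)
  H: 010 (length 3)
Average code length: 314/123 = 2.5528 bits/symbol


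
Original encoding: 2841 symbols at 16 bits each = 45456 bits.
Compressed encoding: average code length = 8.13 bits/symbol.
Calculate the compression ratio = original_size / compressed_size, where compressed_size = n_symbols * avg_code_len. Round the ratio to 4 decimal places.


original_size = n_symbols * orig_bits = 2841 * 16 = 45456 bits
compressed_size = n_symbols * avg_code_len = 2841 * 8.13 = 23097.33 bits
ratio = original_size / compressed_size = 45456 / 23097.33 = 1.968

Compression ratio = 1.968


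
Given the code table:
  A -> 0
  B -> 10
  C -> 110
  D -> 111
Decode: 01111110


Decoding:
0 -> A
111 -> D
111 -> D
0 -> A


Result: ADDA


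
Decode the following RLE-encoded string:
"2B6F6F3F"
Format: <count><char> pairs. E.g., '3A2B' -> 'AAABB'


Expanding each <count><char> pair:
  2B -> 'BB'
  6F -> 'FFFFFF'
  6F -> 'FFFFFF'
  3F -> 'FFF'

Decoded = BBFFFFFFFFFFFFFFF


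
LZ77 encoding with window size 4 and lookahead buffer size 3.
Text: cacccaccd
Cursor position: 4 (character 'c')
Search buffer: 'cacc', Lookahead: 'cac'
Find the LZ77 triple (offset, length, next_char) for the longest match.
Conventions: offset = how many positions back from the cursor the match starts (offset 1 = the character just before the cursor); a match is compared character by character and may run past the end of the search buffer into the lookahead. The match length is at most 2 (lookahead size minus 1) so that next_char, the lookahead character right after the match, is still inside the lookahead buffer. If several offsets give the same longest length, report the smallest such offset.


Try each offset into the search buffer:
  offset=1 (pos 3, char 'c'): match length 1
  offset=2 (pos 2, char 'c'): match length 1
  offset=3 (pos 1, char 'a'): match length 0
  offset=4 (pos 0, char 'c'): match length 2
Longest match has length 2 at offset 4.
next_char = character at position 4 + 2 = 6 -> 'c'

Best match: offset=4, length=2 (matching 'ca' starting at position 0)
LZ77 triple: (4, 2, 'c')


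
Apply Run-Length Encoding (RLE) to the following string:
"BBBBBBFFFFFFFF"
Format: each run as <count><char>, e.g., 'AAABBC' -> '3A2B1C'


Scanning runs left to right:
  i=0: run of 'B' x 6 -> '6B'
  i=6: run of 'F' x 8 -> '8F'

RLE = 6B8F


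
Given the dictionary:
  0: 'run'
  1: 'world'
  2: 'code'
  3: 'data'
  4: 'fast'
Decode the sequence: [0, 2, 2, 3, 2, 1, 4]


Look up each index in the dictionary:
  0 -> 'run'
  2 -> 'code'
  2 -> 'code'
  3 -> 'data'
  2 -> 'code'
  1 -> 'world'
  4 -> 'fast'

Decoded: "run code code data code world fast"


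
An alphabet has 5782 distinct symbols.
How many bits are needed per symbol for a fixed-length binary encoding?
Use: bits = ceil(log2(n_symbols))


log2(5782) = 12.4974
Bracket: 2^12 = 4096 < 5782 <= 2^13 = 8192
So ceil(log2(5782)) = 13

bits = ceil(log2(5782)) = ceil(12.4974) = 13 bits


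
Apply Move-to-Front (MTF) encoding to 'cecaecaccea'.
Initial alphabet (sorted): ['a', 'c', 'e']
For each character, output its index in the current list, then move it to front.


MTF encoding:
'c': index 1 in ['a', 'c', 'e'] -> ['c', 'a', 'e']
'e': index 2 in ['c', 'a', 'e'] -> ['e', 'c', 'a']
'c': index 1 in ['e', 'c', 'a'] -> ['c', 'e', 'a']
'a': index 2 in ['c', 'e', 'a'] -> ['a', 'c', 'e']
'e': index 2 in ['a', 'c', 'e'] -> ['e', 'a', 'c']
'c': index 2 in ['e', 'a', 'c'] -> ['c', 'e', 'a']
'a': index 2 in ['c', 'e', 'a'] -> ['a', 'c', 'e']
'c': index 1 in ['a', 'c', 'e'] -> ['c', 'a', 'e']
'c': index 0 in ['c', 'a', 'e'] -> ['c', 'a', 'e']
'e': index 2 in ['c', 'a', 'e'] -> ['e', 'c', 'a']
'a': index 2 in ['e', 'c', 'a'] -> ['a', 'e', 'c']


Output: [1, 2, 1, 2, 2, 2, 2, 1, 0, 2, 2]


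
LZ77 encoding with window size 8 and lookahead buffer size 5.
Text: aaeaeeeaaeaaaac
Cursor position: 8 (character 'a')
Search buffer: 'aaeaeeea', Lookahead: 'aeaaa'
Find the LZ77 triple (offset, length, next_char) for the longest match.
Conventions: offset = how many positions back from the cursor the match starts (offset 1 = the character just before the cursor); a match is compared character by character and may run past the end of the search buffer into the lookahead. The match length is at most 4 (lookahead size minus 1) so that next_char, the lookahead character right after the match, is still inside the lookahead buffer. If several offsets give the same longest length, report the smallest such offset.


Try each offset into the search buffer:
  offset=1 (pos 7, char 'a'): match length 1
  offset=2 (pos 6, char 'e'): match length 0
  offset=3 (pos 5, char 'e'): match length 0
  offset=4 (pos 4, char 'e'): match length 0
  offset=5 (pos 3, char 'a'): match length 2
  offset=6 (pos 2, char 'e'): match length 0
  offset=7 (pos 1, char 'a'): match length 3
  offset=8 (pos 0, char 'a'): match length 1
Longest match has length 3 at offset 7.
next_char = character at position 8 + 3 = 11 -> 'a'

Best match: offset=7, length=3 (matching 'aea' starting at position 1)
LZ77 triple: (7, 3, 'a')


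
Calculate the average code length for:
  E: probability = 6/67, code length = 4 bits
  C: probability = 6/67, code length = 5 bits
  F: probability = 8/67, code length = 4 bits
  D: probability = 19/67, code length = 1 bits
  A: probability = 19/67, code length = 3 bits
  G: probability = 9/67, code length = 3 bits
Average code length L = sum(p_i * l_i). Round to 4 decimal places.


Weighted contributions p_i * l_i:
  E: (6/67) * 4 = 24/67
  C: (6/67) * 5 = 30/67
  F: (8/67) * 4 = 32/67
  D: (19/67) * 1 = 19/67
  A: (19/67) * 3 = 57/67
  G: (9/67) * 3 = 27/67
Sum = (24 + 30 + 32 + 19 + 57 + 27)/67 = 189/67

L = 189/67 = 2.8209 bits/symbol
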